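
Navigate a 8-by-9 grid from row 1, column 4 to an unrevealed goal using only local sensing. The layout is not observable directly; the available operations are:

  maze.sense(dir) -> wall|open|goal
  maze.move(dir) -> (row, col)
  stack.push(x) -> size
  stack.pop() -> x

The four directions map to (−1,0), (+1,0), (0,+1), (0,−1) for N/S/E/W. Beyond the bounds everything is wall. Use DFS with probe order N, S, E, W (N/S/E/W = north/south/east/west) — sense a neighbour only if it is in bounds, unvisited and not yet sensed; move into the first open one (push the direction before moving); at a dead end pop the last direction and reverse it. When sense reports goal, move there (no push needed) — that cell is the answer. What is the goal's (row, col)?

Do: maze.sense[north]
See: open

Do: stack.push[north]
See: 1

Do: maze.move[north]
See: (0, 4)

Do: maze.sense[east]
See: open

Do: stack.push[east]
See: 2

Do: maze.move[east]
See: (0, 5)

Do: maze.sense[south]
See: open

Do: stack.push[south]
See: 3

Do: maze.move[south]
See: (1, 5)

Do: maze.sense[south]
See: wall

Do: maze.sense[east]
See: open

Do: stack.push[east]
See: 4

Do: maze.move[east]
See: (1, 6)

Do: maze.sense[north]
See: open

Do: stack.push[north]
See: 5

Do: maze.move[north]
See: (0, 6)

Do: maze.sense[east]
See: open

Do: stack.push[east]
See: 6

Do: maze.move[east]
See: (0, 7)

Do: maze.sense[south]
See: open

Do: stack.push[south]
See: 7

Do: maze.move[south]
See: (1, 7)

Do: maze.sense[south]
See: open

Do: stack.push[south]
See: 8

Do: maze.move[south]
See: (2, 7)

Do: maze.sense[south]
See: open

Do: stack.push[south]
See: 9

Do: maze.move[south]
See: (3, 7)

Do: maze.sense[south]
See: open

Do: stack.push[south]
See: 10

Do: maze.move[south]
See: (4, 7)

Do: maze.sense[south]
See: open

Do: stack.push[south]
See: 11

Do: maze.move[south]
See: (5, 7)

Do: maze.sense[south]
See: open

Do: stack.push[south]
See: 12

Do: maze.move[south]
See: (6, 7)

Do: maze.sense[south]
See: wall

Do: maze.sense[east]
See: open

Do: stack.push[east]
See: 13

Do: maze.move[east]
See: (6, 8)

Do: maze.sense[north]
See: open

Do: stack.push[north]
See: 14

Do: maze.move[north]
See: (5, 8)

Do: maze.sense[north]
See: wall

Do: stack.pop[]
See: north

Do: maze.move[south]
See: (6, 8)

Do: maze.sense[south]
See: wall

Do: stack.pop[]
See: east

Do: maze.move[west]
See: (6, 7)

Do: maze.sense[west]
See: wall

Do: stack.pop[]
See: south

Do: maze.move[north]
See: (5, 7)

Do: maze.sense[west]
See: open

Do: stack.push[west]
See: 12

Do: maze.move[west]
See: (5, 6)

Do: maze.sense[north]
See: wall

Do: maze.sense[west]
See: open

Do: stack.push[west]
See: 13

Do: maze.move[west]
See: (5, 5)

Do: maze.sense[north]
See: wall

Do: maze.sense[south]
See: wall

Do: maze.sense[west]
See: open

Do: stack.push[west]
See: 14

Do: maze.move[west]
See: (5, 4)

Do: maze.sense[north]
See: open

Do: stack.push[north]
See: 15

Do: maze.move[north]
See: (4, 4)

Do: maze.sense[north]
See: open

Do: stack.push[north]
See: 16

Do: maze.move[north]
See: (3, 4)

Do: maze.sense[north]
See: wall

Do: maze.sense[east]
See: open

Do: stack.push[east]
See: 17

Do: maze.move[east]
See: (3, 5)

Do: maze.sense[east]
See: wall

Do: stack.pop[]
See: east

Do: maze.move[west]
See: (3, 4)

Do: maze.sense[west]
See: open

Do: stack.push[west]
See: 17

Do: maze.move[west]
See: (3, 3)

Do: maze.sense[north]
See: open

Do: stack.push[north]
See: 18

Do: maze.move[north]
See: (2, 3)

Do: maze.sense[north]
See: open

Do: stack.push[north]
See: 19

Do: maze.move[north]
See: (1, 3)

Do: maze.sense[north]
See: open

Do: stack.push[north]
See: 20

Do: maze.move[north]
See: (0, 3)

Do: maze.sense[west]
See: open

Do: stack.push[west]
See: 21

Do: maze.move[west]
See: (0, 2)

Do: maze.sense[south]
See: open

Do: stack.push[south]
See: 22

Do: maze.move[south]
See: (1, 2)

Do: maze.sense[south]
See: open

Do: stack.push[south]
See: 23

Do: maze.move[south]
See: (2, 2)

Do: maze.sense[south]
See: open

Do: stack.push[south]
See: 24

Do: maze.move[south]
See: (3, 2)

Do: maze.sense[south]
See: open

Do: stack.push[south]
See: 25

Do: maze.move[south]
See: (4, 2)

Do: maze.sense[south]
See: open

Do: stack.push[south]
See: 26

Do: maze.move[south]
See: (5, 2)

Do: maze.sense[south]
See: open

Do: stack.push[south]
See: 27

Do: maze.move[south]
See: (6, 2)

Do: maze.sense[south]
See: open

Do: stack.push[south]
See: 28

Do: maze.move[south]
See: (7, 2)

Do: maze.sense[east]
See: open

Do: stack.push[east]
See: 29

Do: maze.move[east]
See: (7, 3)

Do: maze.sense[north]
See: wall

Do: maze.sense[east]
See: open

Do: stack.push[east]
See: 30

Do: maze.move[east]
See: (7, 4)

Do: maze.sense[north]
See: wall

Do: maze.sense[east]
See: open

Do: stack.push[east]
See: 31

Do: maze.move[east]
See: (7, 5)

Do: maze.sense[east]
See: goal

Do: maze.move[east]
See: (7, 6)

Answer: (7, 6)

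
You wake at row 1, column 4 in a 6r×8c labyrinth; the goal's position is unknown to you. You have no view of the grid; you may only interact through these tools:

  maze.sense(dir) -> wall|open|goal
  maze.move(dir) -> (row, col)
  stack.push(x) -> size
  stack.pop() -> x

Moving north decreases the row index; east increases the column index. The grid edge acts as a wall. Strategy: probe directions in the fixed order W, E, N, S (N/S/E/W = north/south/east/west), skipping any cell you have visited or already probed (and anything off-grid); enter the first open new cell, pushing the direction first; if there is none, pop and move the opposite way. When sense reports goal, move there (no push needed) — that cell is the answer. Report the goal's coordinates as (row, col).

Do: sense[dir: west]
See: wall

Do: sense[dir: east]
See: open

Do: push[x: east]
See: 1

Do: move[dir: east]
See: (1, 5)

Do: sense[dir: east]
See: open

Do: push[x: east]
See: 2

Do: move[dir: east]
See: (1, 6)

Do: sense[dir: east]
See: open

Do: push[x: east]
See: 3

Do: move[dir: east]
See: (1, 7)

Do: sense[dir: north]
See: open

Do: push[x: north]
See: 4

Do: move[dir: north]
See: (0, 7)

Do: sense[dir: west]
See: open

Do: push[x: west]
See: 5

Do: move[dir: west]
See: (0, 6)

Do: sense[dir: west]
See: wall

Do: pop[]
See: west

Do: move[dir: east]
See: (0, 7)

Do: pop[]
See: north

Do: move[dir: south]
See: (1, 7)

Do: sense[dir: south]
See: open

Do: push[x: south]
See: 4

Do: move[dir: south]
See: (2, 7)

Do: sense[dir: west]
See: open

Do: push[x: west]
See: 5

Do: move[dir: west]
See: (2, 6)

Do: sense[dir: west]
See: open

Do: push[x: west]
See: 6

Do: move[dir: west]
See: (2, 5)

Do: sense[dir: west]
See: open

Do: push[x: west]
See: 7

Do: move[dir: west]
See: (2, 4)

Do: sense[dir: west]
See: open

Do: push[x: west]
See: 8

Do: move[dir: west]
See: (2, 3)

Do: sense[dir: west]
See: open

Do: push[x: west]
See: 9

Do: move[dir: west]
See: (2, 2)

Do: sense[dir: west]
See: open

Do: push[x: west]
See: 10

Do: move[dir: west]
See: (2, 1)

Do: sense[dir: west]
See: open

Do: push[x: west]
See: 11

Do: move[dir: west]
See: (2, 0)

Do: sense[dir: north]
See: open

Do: push[x: north]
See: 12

Do: move[dir: north]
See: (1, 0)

Do: sense[dir: east]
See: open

Do: push[x: east]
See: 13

Do: move[dir: east]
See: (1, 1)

Do: sense[dir: east]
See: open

Do: push[x: east]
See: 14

Do: move[dir: east]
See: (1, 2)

Do: sense[dir: north]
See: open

Do: push[x: north]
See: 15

Do: move[dir: north]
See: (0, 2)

Do: sense[dir: west]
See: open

Do: push[x: west]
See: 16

Do: move[dir: west]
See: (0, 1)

Do: sense[dir: west]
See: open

Do: push[x: west]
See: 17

Do: move[dir: west]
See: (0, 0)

Do: pop[]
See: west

Do: move[dir: east]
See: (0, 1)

Do: pop[]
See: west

Do: move[dir: east]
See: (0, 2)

Do: sense[dir: east]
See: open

Do: push[x: east]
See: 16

Do: move[dir: east]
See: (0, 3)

Do: sense[dir: east]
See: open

Do: push[x: east]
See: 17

Do: move[dir: east]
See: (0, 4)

Do: pop[]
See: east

Do: move[dir: west]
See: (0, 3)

Do: pop[]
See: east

Do: move[dir: west]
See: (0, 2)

Do: pop[]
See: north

Do: move[dir: south]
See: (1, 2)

Do: pop[]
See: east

Do: move[dir: west]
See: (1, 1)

Do: pop[]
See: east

Do: move[dir: west]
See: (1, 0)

Do: pop[]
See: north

Do: move[dir: south]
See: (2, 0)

Do: sense[dir: south]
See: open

Do: push[x: south]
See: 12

Do: move[dir: south]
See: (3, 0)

Do: sense[dir: east]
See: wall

Do: sense[dir: south]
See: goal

Do: move[dir: south]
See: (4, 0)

Answer: (4, 0)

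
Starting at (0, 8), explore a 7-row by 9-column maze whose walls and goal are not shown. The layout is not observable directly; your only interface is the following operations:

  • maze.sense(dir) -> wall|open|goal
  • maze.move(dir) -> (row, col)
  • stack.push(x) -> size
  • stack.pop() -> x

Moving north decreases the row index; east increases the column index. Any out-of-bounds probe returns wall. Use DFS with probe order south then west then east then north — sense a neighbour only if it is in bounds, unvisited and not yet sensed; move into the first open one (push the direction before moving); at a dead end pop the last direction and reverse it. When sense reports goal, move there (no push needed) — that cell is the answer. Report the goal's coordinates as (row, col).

·→ sense(south)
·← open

·→ push(south)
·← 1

·→ move(south)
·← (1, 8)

·→ sense(south)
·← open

·→ push(south)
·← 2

·→ move(south)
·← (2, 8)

·→ sense(south)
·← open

·→ push(south)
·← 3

·→ move(south)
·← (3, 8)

·→ sense(south)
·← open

·→ push(south)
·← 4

·→ move(south)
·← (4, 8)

·→ sense(south)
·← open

·→ push(south)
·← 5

·→ move(south)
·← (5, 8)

·→ sense(south)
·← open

·→ push(south)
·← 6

·→ move(south)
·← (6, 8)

·→ sense(west)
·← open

·→ push(west)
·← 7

·→ move(west)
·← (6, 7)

·→ sense(west)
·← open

·→ push(west)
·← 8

·→ move(west)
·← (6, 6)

·→ sense(west)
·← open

·→ push(west)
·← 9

·→ move(west)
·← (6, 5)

·→ sense(west)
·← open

·→ push(west)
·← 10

·→ move(west)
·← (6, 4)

·→ sense(west)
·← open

·→ push(west)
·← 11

·→ move(west)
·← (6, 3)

·→ sense(west)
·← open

·→ push(west)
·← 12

·→ move(west)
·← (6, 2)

·→ sense(west)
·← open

·→ push(west)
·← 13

·→ move(west)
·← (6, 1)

·→ sense(west)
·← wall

·→ sense(north)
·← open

·→ push(north)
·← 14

·→ move(north)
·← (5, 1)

·→ sense(west)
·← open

·→ push(west)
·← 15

·→ move(west)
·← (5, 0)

·→ sense(north)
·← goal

·→ move(north)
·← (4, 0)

Answer: (4, 0)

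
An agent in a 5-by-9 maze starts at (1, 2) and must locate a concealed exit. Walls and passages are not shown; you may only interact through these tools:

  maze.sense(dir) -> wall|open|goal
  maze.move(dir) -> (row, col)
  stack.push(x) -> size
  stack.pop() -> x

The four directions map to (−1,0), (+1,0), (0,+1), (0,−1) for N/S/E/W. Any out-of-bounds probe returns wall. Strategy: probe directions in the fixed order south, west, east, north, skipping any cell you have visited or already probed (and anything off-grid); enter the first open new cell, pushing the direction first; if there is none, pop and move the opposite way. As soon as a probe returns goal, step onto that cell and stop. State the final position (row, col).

Calling sense passing dir=south, — result: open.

I invoke push passing x=south, → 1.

Calling move passing dir=south, yielding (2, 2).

I invoke sense passing dir=south, : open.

Using push passing x=south, : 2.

Next I call move passing dir=south, and observe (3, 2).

Now I run sense passing dir=south, yielding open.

Then push passing x=south, and get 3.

I call move passing dir=south, and see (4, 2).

I use sense passing dir=west, and get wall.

I use sense passing dir=east, — result: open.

Using push passing x=east, : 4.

I try move passing dir=east, giving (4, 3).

I call sense passing dir=east, and get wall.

Calling sense passing dir=north, giving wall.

I use pop(), and see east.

Calling move passing dir=west, yielding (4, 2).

I use pop, — result: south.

Calling move passing dir=north, which returns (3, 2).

I try sense passing dir=west, which returns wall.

Next I call pop, : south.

Invoking move passing dir=north, giving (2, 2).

I invoke sense passing dir=west, and observe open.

Calling push passing x=west, and see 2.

Next I call move passing dir=west, : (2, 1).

I invoke sense passing dir=west, and see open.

Next I call push passing x=west, which returns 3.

Now I run move passing dir=west, yielding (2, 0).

I try sense passing dir=south, and observe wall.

I call sense passing dir=north, : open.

Then push passing x=north, and see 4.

Using move passing dir=north, which returns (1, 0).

Using sense passing dir=east, and observe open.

I run push passing x=east, → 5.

Using move passing dir=east, giving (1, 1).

Using sense passing dir=north, and see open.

I call push passing x=north, giving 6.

I run move passing dir=north, giving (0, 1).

I try sense passing dir=west, : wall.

Calling sense passing dir=east, which returns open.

I run push passing x=east, — result: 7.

I use move passing dir=east, and see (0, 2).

I call sense passing dir=east, and get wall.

Now I run pop, → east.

Calling move passing dir=west, and get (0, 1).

Invoking pop, : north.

I run move passing dir=south, which returns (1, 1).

I call pop(), which returns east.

I call move passing dir=west, — result: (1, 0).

Invoking pop(), — result: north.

Then move passing dir=south, : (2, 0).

I use pop(), which returns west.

Now I run move passing dir=east, and see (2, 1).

I invoke pop, giving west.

Then move passing dir=east, and see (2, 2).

Calling sense passing dir=east, which returns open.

Invoking push passing x=east, → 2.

I run move passing dir=east, yielding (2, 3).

Next I call sense passing dir=east, — result: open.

I try push passing x=east, yielding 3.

Now I run move passing dir=east, yielding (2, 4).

I use sense passing dir=south, which returns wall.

Next I call sense passing dir=east, giving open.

Then push passing x=east, — result: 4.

I use move passing dir=east, and see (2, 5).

I use sense passing dir=south, which returns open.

Invoking push passing x=south, : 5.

Now I run move passing dir=south, giving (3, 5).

Next I call sense passing dir=south, and get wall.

Using sense passing dir=east, and get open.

I run push passing x=east, which returns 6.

Calling move passing dir=east, and get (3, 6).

I use sense passing dir=south, giving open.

Invoking push passing x=south, and see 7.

Next I call move passing dir=south, → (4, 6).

Next I call sense passing dir=east, and see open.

I call push passing x=east, yielding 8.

Calling move passing dir=east, : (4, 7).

Invoking sense passing dir=east, and observe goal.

I invoke move passing dir=east, and get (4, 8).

Answer: (4, 8)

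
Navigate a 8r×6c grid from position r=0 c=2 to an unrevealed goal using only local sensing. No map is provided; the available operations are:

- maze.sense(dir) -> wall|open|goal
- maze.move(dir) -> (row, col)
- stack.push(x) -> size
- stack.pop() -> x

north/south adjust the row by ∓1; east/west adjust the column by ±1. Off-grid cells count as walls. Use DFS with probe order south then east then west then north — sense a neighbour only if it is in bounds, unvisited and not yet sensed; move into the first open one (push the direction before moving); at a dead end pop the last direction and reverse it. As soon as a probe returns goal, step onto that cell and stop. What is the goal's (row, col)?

Do: maze.sense[south]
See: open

Do: stack.push[south]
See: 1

Do: maze.move[south]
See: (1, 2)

Do: maze.sense[south]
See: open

Do: stack.push[south]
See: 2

Do: maze.move[south]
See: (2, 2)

Do: maze.sense[south]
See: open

Do: stack.push[south]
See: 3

Do: maze.move[south]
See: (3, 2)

Do: maze.sense[south]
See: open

Do: stack.push[south]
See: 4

Do: maze.move[south]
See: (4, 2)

Do: maze.sense[south]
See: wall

Do: maze.sense[east]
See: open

Do: stack.push[east]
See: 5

Do: maze.move[east]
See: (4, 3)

Do: maze.sense[south]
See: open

Do: stack.push[south]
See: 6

Do: maze.move[south]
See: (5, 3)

Do: maze.sense[south]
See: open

Do: stack.push[south]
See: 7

Do: maze.move[south]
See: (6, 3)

Do: maze.sense[south]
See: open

Do: stack.push[south]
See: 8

Do: maze.move[south]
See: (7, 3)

Do: maze.sense[east]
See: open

Do: stack.push[east]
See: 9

Do: maze.move[east]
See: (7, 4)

Do: maze.sense[east]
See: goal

Do: maze.move[east]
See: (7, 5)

Answer: (7, 5)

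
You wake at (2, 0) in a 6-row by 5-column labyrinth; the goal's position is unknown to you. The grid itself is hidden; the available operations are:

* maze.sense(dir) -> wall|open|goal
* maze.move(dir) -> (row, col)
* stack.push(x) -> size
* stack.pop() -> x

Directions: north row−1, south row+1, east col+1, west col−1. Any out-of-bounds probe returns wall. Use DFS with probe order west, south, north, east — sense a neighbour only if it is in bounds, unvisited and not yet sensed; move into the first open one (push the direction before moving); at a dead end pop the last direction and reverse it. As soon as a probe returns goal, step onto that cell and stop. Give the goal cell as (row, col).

! 1. sense(dir→south) ~> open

! 2. push(x→south) ~> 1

! 3. move(dir→south) ~> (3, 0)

! 4. sense(dir→south) ~> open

! 5. push(x→south) ~> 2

! 6. move(dir→south) ~> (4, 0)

! 7. sense(dir→south) ~> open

! 8. push(x→south) ~> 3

! 9. move(dir→south) ~> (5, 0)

! 10. sense(dir→east) ~> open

! 11. push(x→east) ~> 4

! 12. move(dir→east) ~> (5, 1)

! 13. sense(dir→north) ~> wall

! 14. sense(dir→east) ~> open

! 15. push(x→east) ~> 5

! 16. move(dir→east) ~> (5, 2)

! 17. sense(dir→north) ~> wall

! 18. sense(dir→east) ~> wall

! 19. pop() ~> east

! 20. move(dir→west) ~> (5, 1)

! 21. pop() ~> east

! 22. move(dir→west) ~> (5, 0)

! 23. pop() ~> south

! 24. move(dir→north) ~> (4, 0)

! 25. pop() ~> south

! 26. move(dir→north) ~> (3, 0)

! 27. sense(dir→east) ~> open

! 28. push(x→east) ~> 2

! 29. move(dir→east) ~> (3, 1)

! 30. sense(dir→north) ~> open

! 31. push(x→north) ~> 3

! 32. move(dir→north) ~> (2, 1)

! 33. sense(dir→north) ~> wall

! 34. sense(dir→east) ~> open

! 35. push(x→east) ~> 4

! 36. move(dir→east) ~> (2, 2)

! 37. sense(dir→south) ~> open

! 38. push(x→south) ~> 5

! 39. move(dir→south) ~> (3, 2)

! 40. sense(dir→east) ~> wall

! 41. pop() ~> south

! 42. move(dir→north) ~> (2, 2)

! 43. sense(dir→north) ~> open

! 44. push(x→north) ~> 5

! 45. move(dir→north) ~> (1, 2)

! 46. sense(dir→north) ~> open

! 47. push(x→north) ~> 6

! 48. move(dir→north) ~> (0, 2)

! 49. sense(dir→west) ~> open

! 50. push(x→west) ~> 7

! 51. move(dir→west) ~> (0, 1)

! 52. sense(dir→west) ~> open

! 53. push(x→west) ~> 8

! 54. move(dir→west) ~> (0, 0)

! 55. sense(dir→south) ~> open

! 56. push(x→south) ~> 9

! 57. move(dir→south) ~> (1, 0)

! 58. pop() ~> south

! 59. move(dir→north) ~> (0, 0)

! 60. pop() ~> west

! 61. move(dir→east) ~> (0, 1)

! 62. pop() ~> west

! 63. move(dir→east) ~> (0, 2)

! 64. sense(dir→east) ~> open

! 65. push(x→east) ~> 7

! 66. move(dir→east) ~> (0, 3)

! 67. sense(dir→south) ~> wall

! 68. sense(dir→east) ~> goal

! 69. move(dir→east) ~> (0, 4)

Answer: (0, 4)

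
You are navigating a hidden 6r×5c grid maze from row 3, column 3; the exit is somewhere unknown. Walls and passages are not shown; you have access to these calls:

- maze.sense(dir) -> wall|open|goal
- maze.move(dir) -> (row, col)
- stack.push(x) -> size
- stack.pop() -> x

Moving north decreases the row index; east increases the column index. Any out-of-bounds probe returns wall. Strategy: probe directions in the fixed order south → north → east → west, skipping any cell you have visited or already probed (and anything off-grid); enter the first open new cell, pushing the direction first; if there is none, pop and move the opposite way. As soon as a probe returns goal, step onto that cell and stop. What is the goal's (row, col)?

-- 1. maze.sense(dir='south') -> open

-- 2. stack.push(x='south') -> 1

-- 3. maze.move(dir='south') -> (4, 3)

-- 4. maze.sense(dir='south') -> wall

-- 5. maze.sense(dir='east') -> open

-- 6. stack.push(x='east') -> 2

-- 7. maze.move(dir='east') -> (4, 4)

-- 8. maze.sense(dir='south') -> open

-- 9. stack.push(x='south') -> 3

-- 10. maze.move(dir='south') -> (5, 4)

-- 11. stack.pop() -> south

-- 12. maze.move(dir='north') -> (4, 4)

-- 13. maze.sense(dir='north') -> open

-- 14. stack.push(x='north') -> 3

-- 15. maze.move(dir='north') -> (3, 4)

-- 16. maze.sense(dir='north') -> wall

-- 17. stack.pop() -> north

-- 18. maze.move(dir='south') -> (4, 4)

-- 19. stack.pop() -> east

-- 20. maze.move(dir='west') -> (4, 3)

-- 21. maze.sense(dir='west') -> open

-- 22. stack.push(x='west') -> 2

-- 23. maze.move(dir='west') -> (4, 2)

-- 24. maze.sense(dir='south') -> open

-- 25. stack.push(x='south') -> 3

-- 26. maze.move(dir='south') -> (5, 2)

-- 27. maze.sense(dir='west') -> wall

-- 28. stack.pop() -> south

-- 29. maze.move(dir='north') -> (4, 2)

-- 30. maze.sense(dir='north') -> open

-- 31. stack.push(x='north') -> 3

-- 32. maze.move(dir='north') -> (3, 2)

-- 33. maze.sense(dir='north') -> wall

-- 34. maze.sense(dir='west') -> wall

-- 35. stack.pop() -> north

-- 36. maze.move(dir='south') -> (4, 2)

-- 37. maze.sense(dir='west') -> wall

-- 38. stack.pop() -> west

-- 39. maze.move(dir='east') -> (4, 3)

-- 40. stack.pop() -> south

-- 41. maze.move(dir='north') -> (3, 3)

-- 42. maze.sense(dir='north') -> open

-- 43. stack.push(x='north') -> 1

-- 44. maze.move(dir='north') -> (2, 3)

-- 45. maze.sense(dir='north') -> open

-- 46. stack.push(x='north') -> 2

-- 47. maze.move(dir='north') -> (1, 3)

-- 48. maze.sense(dir='north') -> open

-- 49. stack.push(x='north') -> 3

-- 50. maze.move(dir='north') -> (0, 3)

-- 51. maze.sense(dir='east') -> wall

-- 52. maze.sense(dir='west') -> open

-- 53. stack.push(x='west') -> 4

-- 54. maze.move(dir='west') -> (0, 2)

-- 55. maze.sense(dir='south') -> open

-- 56. stack.push(x='south') -> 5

-- 57. maze.move(dir='south') -> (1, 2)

-- 58. maze.sense(dir='west') -> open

-- 59. stack.push(x='west') -> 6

-- 60. maze.move(dir='west') -> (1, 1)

-- 61. maze.sense(dir='south') -> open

-- 62. stack.push(x='south') -> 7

-- 63. maze.move(dir='south') -> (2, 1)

-- 64. maze.sense(dir='west') -> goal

-- 65. maze.move(dir='west') -> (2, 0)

Answer: (2, 0)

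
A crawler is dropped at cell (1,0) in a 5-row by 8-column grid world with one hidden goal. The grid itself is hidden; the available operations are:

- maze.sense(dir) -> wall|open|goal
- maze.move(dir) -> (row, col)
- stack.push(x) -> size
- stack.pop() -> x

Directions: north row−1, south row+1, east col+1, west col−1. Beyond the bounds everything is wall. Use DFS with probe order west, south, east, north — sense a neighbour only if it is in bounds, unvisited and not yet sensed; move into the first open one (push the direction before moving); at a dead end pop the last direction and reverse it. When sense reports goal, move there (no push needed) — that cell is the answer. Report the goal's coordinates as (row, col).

Now I run maze.sense using dir: south, and get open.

Now I run stack.push using x: south, — result: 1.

I call maze.move using dir: south, — result: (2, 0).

I use maze.sense using dir: south, and observe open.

I call stack.push using x: south, which returns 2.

Then maze.move using dir: south, which returns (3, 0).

Now I run maze.sense using dir: south, → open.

I use stack.push using x: south, and get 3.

Invoking maze.move using dir: south, and observe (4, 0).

Using maze.sense using dir: east, which returns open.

I try stack.push using x: east, and see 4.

Next I call maze.move using dir: east, — result: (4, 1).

Next I call maze.sense using dir: east, — result: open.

I call stack.push using x: east, and get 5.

Now I run maze.move using dir: east, — result: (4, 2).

Calling maze.sense using dir: east, and get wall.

Calling maze.sense using dir: north, which returns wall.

I call stack.pop(), which returns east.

Using maze.move using dir: west, and observe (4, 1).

Next I call maze.sense using dir: north, giving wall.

Calling stack.pop, and observe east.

I call maze.move using dir: west, → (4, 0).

Using stack.pop, yielding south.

Calling maze.move using dir: north, : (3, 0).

I use stack.pop, : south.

I use maze.move using dir: north, — result: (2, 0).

I invoke maze.sense using dir: east, and see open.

Then stack.push using x: east, : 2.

I use maze.move using dir: east, and get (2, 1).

I call maze.sense using dir: east, — result: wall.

Then maze.sense using dir: north, and get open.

Then stack.push using x: north, giving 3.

Next I call maze.move using dir: north, and observe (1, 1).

Calling maze.sense using dir: east, → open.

I run stack.push using x: east, which returns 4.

I use maze.move using dir: east, yielding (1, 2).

Now I run maze.sense using dir: east, → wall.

I call maze.sense using dir: north, giving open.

Using stack.push using x: north, which returns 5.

Next I call maze.move using dir: north, and see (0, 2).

I call maze.sense using dir: west, — result: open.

I call stack.push using x: west, and see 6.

Now I run maze.move using dir: west, — result: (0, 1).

Using maze.sense using dir: west, → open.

Using stack.push using x: west, and get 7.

Calling maze.move using dir: west, and observe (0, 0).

I run stack.pop, — result: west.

I run maze.move using dir: east, and see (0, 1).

Using stack.pop(), : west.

I invoke maze.move using dir: east, and get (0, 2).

Then maze.sense using dir: east, → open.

I try stack.push using x: east, → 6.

I call maze.move using dir: east, and see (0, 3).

I run maze.sense using dir: east, and see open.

Calling stack.push using x: east, and get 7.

I run maze.move using dir: east, yielding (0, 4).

I run maze.sense using dir: south, — result: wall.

Invoking maze.sense using dir: east, — result: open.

Using stack.push using x: east, — result: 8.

I run maze.move using dir: east, and get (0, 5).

Then maze.sense using dir: south, — result: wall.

I use maze.sense using dir: east, giving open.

Calling stack.push using x: east, → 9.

Next I call maze.move using dir: east, and observe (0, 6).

I try maze.sense using dir: south, yielding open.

I invoke stack.push using x: south, : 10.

Next I call maze.move using dir: south, and observe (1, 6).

I try maze.sense using dir: south, which returns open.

I call stack.push using x: south, and get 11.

Now I run maze.move using dir: south, and observe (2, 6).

Using maze.sense using dir: west, — result: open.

Using stack.push using x: west, — result: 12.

Then maze.move using dir: west, and see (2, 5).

Now I run maze.sense using dir: west, yielding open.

Next I call stack.push using x: west, and see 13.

I try maze.move using dir: west, and observe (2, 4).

I invoke maze.sense using dir: west, and observe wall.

Then maze.sense using dir: south, : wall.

I run stack.pop(), and observe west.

Using maze.move using dir: east, which returns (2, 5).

Next I call maze.sense using dir: south, and see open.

Then stack.push using x: south, and observe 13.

I call maze.move using dir: south, → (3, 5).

Using maze.sense using dir: south, — result: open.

I call stack.push using x: south, — result: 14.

I use maze.move using dir: south, : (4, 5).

Using maze.sense using dir: west, and get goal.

Now I run maze.move using dir: west, : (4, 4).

Answer: (4, 4)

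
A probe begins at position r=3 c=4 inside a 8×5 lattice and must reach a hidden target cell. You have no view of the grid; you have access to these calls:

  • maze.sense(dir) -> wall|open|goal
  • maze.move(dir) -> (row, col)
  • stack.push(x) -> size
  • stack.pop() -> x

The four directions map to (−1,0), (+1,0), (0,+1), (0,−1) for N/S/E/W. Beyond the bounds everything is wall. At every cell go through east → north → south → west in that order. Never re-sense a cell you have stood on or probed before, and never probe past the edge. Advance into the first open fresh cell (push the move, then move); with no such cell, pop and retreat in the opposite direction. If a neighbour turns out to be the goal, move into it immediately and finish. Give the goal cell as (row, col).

Then maze.sense passing dir='north', and observe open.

Calling stack.push passing x='north', and get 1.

I run maze.move passing dir='north', and get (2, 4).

I invoke maze.sense passing dir='north', : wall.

Using maze.sense passing dir='west', and observe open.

Calling stack.push passing x='west', — result: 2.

I use maze.move passing dir='west', which returns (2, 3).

I invoke maze.sense passing dir='north', — result: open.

Now I run stack.push passing x='north', and see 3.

Then maze.move passing dir='north', giving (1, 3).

Calling maze.sense passing dir='north', : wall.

Calling maze.sense passing dir='west', giving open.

I invoke stack.push passing x='west', and observe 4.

I run maze.move passing dir='west', → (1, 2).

Using maze.sense passing dir='north', → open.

Now I run stack.push passing x='north', giving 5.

Then maze.move passing dir='north', and get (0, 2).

Now I run maze.sense passing dir='west', and get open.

Then stack.push passing x='west', — result: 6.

I run maze.move passing dir='west', : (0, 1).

Next I call maze.sense passing dir='south', which returns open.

Calling stack.push passing x='south', → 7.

I invoke maze.move passing dir='south', giving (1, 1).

Next I call maze.sense passing dir='south', — result: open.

Now I run stack.push passing x='south', — result: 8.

I run maze.move passing dir='south', which returns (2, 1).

I use maze.sense passing dir='east', → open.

Invoking stack.push passing x='east', yielding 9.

Then maze.move passing dir='east', : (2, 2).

I use maze.sense passing dir='south', and see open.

I invoke stack.push passing x='south', yielding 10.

I try maze.move passing dir='south', and observe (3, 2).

Calling maze.sense passing dir='east', giving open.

Calling stack.push passing x='east', and observe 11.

Invoking maze.move passing dir='east', and observe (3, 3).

I run maze.sense passing dir='south', → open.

Next I call stack.push passing x='south', → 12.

Now I run maze.move passing dir='south', and observe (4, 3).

I invoke maze.sense passing dir='east', and see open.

I use stack.push passing x='east', which returns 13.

I try maze.move passing dir='east', and see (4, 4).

Then maze.sense passing dir='south', — result: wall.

I try stack.pop(), — result: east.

Invoking maze.move passing dir='west', : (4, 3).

I try maze.sense passing dir='south', : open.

Now I run stack.push passing x='south', : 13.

I run maze.move passing dir='south', : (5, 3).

I use maze.sense passing dir='south', giving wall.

I run maze.sense passing dir='west', → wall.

I run stack.pop, and see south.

I try maze.move passing dir='north', and see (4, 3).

Then maze.sense passing dir='west', : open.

Then stack.push passing x='west', — result: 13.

Invoking maze.move passing dir='west', and observe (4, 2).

Using maze.sense passing dir='west', giving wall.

I call stack.pop(), yielding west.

Calling maze.move passing dir='east', — result: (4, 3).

Calling stack.pop(), which returns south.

I try maze.move passing dir='north', and observe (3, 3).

Invoking stack.pop(), and observe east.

I run maze.move passing dir='west', yielding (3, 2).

I use maze.sense passing dir='west', and see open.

Using stack.push passing x='west', and observe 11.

Now I run maze.move passing dir='west', : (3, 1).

I run maze.sense passing dir='west', yielding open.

I use stack.push passing x='west', — result: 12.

Next I call maze.move passing dir='west', and see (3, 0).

Invoking maze.sense passing dir='north', giving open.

Next I call stack.push passing x='north', which returns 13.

Now I run maze.move passing dir='north', : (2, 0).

Next I call maze.sense passing dir='north', — result: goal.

Then maze.move passing dir='north', which returns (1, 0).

Answer: (1, 0)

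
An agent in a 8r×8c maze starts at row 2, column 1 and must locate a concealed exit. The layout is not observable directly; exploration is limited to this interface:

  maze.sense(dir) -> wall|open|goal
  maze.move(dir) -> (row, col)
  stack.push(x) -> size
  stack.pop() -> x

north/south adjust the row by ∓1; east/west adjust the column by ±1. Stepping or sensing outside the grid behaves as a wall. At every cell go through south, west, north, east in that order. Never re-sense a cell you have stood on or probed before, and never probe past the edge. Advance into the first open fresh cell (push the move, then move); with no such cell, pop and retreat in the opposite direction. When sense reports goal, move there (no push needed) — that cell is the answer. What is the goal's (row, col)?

;; maze.sense(dir→south) == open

;; stack.push(x→south) == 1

;; maze.move(dir→south) == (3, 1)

;; maze.sense(dir→south) == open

;; stack.push(x→south) == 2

;; maze.move(dir→south) == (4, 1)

;; maze.sense(dir→south) == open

;; stack.push(x→south) == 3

;; maze.move(dir→south) == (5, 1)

;; maze.sense(dir→south) == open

;; stack.push(x→south) == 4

;; maze.move(dir→south) == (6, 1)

;; maze.sense(dir→south) == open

;; stack.push(x→south) == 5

;; maze.move(dir→south) == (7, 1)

;; maze.sense(dir→west) == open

;; stack.push(x→west) == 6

;; maze.move(dir→west) == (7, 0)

;; maze.sense(dir→north) == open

;; stack.push(x→north) == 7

;; maze.move(dir→north) == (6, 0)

;; maze.sense(dir→north) == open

;; stack.push(x→north) == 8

;; maze.move(dir→north) == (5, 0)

;; maze.sense(dir→north) == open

;; stack.push(x→north) == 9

;; maze.move(dir→north) == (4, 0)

;; maze.sense(dir→north) == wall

;; stack.pop() == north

;; maze.move(dir→south) == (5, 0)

;; stack.pop() == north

;; maze.move(dir→south) == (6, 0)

;; stack.pop() == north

;; maze.move(dir→south) == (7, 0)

;; stack.pop() == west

;; maze.move(dir→east) == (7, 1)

;; maze.sense(dir→east) == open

;; stack.push(x→east) == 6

;; maze.move(dir→east) == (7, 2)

;; maze.sense(dir→north) == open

;; stack.push(x→north) == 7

;; maze.move(dir→north) == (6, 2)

;; maze.sense(dir→north) == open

;; stack.push(x→north) == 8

;; maze.move(dir→north) == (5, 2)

;; maze.sense(dir→north) == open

;; stack.push(x→north) == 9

;; maze.move(dir→north) == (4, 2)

;; maze.sense(dir→north) == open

;; stack.push(x→north) == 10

;; maze.move(dir→north) == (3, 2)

;; maze.sense(dir→north) == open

;; stack.push(x→north) == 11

;; maze.move(dir→north) == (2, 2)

;; maze.sense(dir→north) == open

;; stack.push(x→north) == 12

;; maze.move(dir→north) == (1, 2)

;; maze.sense(dir→west) == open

;; stack.push(x→west) == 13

;; maze.move(dir→west) == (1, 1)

;; maze.sense(dir→west) == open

;; stack.push(x→west) == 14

;; maze.move(dir→west) == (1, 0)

;; maze.sense(dir→south) == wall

;; maze.sense(dir→north) == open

;; stack.push(x→north) == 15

;; maze.move(dir→north) == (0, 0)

;; maze.sense(dir→east) == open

;; stack.push(x→east) == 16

;; maze.move(dir→east) == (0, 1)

;; maze.sense(dir→east) == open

;; stack.push(x→east) == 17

;; maze.move(dir→east) == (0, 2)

;; maze.sense(dir→east) == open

;; stack.push(x→east) == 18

;; maze.move(dir→east) == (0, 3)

;; maze.sense(dir→south) == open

;; stack.push(x→south) == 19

;; maze.move(dir→south) == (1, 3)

;; maze.sense(dir→south) == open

;; stack.push(x→south) == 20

;; maze.move(dir→south) == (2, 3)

;; maze.sense(dir→south) == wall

;; maze.sense(dir→east) == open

;; stack.push(x→east) == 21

;; maze.move(dir→east) == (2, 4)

;; maze.sense(dir→south) == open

;; stack.push(x→south) == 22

;; maze.move(dir→south) == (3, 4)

;; maze.sense(dir→south) == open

;; stack.push(x→south) == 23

;; maze.move(dir→south) == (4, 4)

;; maze.sense(dir→south) == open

;; stack.push(x→south) == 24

;; maze.move(dir→south) == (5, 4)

;; maze.sense(dir→south) == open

;; stack.push(x→south) == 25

;; maze.move(dir→south) == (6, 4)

;; maze.sense(dir→south) == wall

;; maze.sense(dir→west) == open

;; stack.push(x→west) == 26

;; maze.move(dir→west) == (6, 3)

;; maze.sense(dir→south) == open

;; stack.push(x→south) == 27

;; maze.move(dir→south) == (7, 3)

;; stack.pop() == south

;; maze.move(dir→north) == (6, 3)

;; maze.sense(dir→north) == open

;; stack.push(x→north) == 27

;; maze.move(dir→north) == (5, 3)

;; maze.sense(dir→north) == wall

;; stack.pop() == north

;; maze.move(dir→south) == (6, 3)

;; stack.pop() == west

;; maze.move(dir→east) == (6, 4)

;; maze.sense(dir→east) == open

;; stack.push(x→east) == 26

;; maze.move(dir→east) == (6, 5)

;; maze.sense(dir→south) == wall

;; maze.sense(dir→north) == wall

;; maze.sense(dir→east) == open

;; stack.push(x→east) == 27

;; maze.move(dir→east) == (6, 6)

;; maze.sense(dir→south) == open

;; stack.push(x→south) == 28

;; maze.move(dir→south) == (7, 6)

;; maze.sense(dir→east) == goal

;; maze.move(dir→east) == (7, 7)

Answer: (7, 7)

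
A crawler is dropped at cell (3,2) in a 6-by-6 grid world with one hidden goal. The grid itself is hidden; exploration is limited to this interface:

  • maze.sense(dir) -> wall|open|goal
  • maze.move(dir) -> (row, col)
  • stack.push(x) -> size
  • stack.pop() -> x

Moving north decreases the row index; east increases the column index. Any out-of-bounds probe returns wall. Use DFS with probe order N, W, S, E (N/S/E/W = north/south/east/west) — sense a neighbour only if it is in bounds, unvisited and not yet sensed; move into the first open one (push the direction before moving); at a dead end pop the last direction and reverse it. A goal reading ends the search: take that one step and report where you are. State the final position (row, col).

// sense(dir: north) ~> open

// push(x: north) ~> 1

// move(dir: north) ~> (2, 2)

// sense(dir: north) ~> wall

// sense(dir: west) ~> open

// push(x: west) ~> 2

// move(dir: west) ~> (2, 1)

// sense(dir: north) ~> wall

// sense(dir: west) ~> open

// push(x: west) ~> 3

// move(dir: west) ~> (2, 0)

// sense(dir: north) ~> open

// push(x: north) ~> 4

// move(dir: north) ~> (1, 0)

// sense(dir: north) ~> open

// push(x: north) ~> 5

// move(dir: north) ~> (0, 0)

// sense(dir: east) ~> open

// push(x: east) ~> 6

// move(dir: east) ~> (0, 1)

// sense(dir: east) ~> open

// push(x: east) ~> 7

// move(dir: east) ~> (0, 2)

// sense(dir: east) ~> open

// push(x: east) ~> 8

// move(dir: east) ~> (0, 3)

// sense(dir: south) ~> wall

// sense(dir: east) ~> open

// push(x: east) ~> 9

// move(dir: east) ~> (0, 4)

// sense(dir: south) ~> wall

// sense(dir: east) ~> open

// push(x: east) ~> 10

// move(dir: east) ~> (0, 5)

// sense(dir: south) ~> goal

// move(dir: south) ~> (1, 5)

Answer: (1, 5)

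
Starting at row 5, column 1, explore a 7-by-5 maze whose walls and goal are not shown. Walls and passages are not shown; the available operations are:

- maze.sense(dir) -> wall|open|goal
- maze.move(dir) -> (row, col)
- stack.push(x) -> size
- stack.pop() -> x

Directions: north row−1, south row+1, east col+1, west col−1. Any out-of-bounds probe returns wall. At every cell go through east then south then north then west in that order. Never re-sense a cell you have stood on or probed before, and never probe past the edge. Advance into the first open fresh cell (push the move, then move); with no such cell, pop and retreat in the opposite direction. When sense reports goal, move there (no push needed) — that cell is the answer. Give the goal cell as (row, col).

I use maze.sense on dir='east', which returns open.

I run stack.push on x='east', giving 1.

Invoking maze.move on dir='east', yielding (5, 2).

Using maze.sense on dir='east', which returns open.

I use stack.push on x='east', and see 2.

I use maze.move on dir='east', and see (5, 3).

Using maze.sense on dir='east', → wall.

Then maze.sense on dir='south', giving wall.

I run maze.sense on dir='north', and see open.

I use stack.push on x='north', → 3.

Next I call maze.move on dir='north', — result: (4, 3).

Using maze.sense on dir='east', and get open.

I call stack.push on x='east', and get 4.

Then maze.move on dir='east', and see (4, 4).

Now I run maze.sense on dir='north', — result: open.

Then stack.push on x='north', → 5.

Next I call maze.move on dir='north', which returns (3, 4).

Now I run maze.sense on dir='north', and observe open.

I try stack.push on x='north', — result: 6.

I run maze.move on dir='north', and see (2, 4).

Now I run maze.sense on dir='north', giving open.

Invoking stack.push on x='north', which returns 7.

I invoke maze.move on dir='north', giving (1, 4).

I try maze.sense on dir='north', : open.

Calling stack.push on x='north', — result: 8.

I run maze.move on dir='north', yielding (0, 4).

Invoking maze.sense on dir='west', yielding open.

Using stack.push on x='west', yielding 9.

I invoke maze.move on dir='west', : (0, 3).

I invoke maze.sense on dir='south', and get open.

Now I run stack.push on x='south', — result: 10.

Calling maze.move on dir='south', and see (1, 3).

I use maze.sense on dir='south', and get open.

Using stack.push on x='south', yielding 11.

I invoke maze.move on dir='south', and get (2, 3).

I invoke maze.sense on dir='south', : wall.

I call maze.sense on dir='west', which returns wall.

Using stack.pop, → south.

I use maze.move on dir='north', yielding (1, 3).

Then maze.sense on dir='west', which returns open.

I invoke stack.push on x='west', and observe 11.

I invoke maze.move on dir='west', which returns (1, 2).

Invoking maze.sense on dir='north', yielding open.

Calling stack.push on x='north', giving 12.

Calling maze.move on dir='north', and get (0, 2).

I call maze.sense on dir='west', → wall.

Calling stack.pop, → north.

Invoking maze.move on dir='south', yielding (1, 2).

I try maze.sense on dir='west', and observe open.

Invoking stack.push on x='west', : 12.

Using maze.move on dir='west', and observe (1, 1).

Using maze.sense on dir='south', giving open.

I use stack.push on x='south', giving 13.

Then maze.move on dir='south', : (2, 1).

Invoking maze.sense on dir='south', and observe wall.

I invoke maze.sense on dir='west', giving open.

I call stack.push on x='west', : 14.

Using maze.move on dir='west', and observe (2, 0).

I invoke maze.sense on dir='south', and see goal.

Next I call maze.move on dir='south', and get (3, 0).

Answer: (3, 0)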